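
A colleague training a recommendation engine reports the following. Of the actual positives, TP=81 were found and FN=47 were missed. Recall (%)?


Recall = TP/(TP+FN)
= 81/(81+47)
= 81/128 = 63.28%

63.28%


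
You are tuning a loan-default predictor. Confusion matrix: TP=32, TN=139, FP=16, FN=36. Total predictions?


Total = TP + TN + FP + FN
= 32 + 139 + 16 + 36
= 223
(Predicted positive: 48, predicted negative: 175)

223


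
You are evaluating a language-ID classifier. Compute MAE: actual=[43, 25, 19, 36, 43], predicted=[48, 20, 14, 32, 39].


Absolute errors: |43-48|=5, |25-20|=5, |19-14|=5, |36-32|=4, |43-39|=4
Sum = 23
MAE = 23/5 = 23/5

23/5


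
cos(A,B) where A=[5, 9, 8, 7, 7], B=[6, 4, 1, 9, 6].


A·B = 5·6 + 9·4 + 8·1 + 7·9 + 7·6 = 179
‖A‖ = √268 = 16.3707, ‖B‖ = √170 = 13.0384
cos = 179/(√268·√170) = 179/√45560 = 0.8386

0.8386


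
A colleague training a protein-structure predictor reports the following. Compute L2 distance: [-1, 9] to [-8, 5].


d = √((-1+ 8)² + (9-5)²)
  = √(49 + 16)
  = √65 = 8.0623

8.0623


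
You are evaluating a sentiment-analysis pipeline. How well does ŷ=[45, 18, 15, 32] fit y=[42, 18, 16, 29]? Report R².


ȳ = 26.25
SS_res = Σ(y-ŷ)² = 19
SS_tot = Σ(y-ȳ)² = 428.75
R² = 1 - SS_res/SS_tot = 1 - 0.0443 = 0.9557

0.9557


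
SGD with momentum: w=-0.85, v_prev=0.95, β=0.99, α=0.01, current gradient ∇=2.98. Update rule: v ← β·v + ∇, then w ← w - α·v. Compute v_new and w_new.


v_new = 0.99·0.95 + 2.98 = 0.9405 + 2.98 = 3.9205
w_new = -0.85 - 0.01·3.9205 = -0.85 - 0.039205 = -0.889205

v_new=3.9205, w_new=-0.889205


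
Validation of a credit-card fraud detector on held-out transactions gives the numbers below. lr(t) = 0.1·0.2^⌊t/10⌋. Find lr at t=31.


n_drops = ⌊31/10⌋ = 3
lr = 0.1·0.2^3 = 0.1·0.008 = 0.0008

0.0008


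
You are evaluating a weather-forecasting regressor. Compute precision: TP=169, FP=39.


Precision = TP/(TP+FP)
= 169/(169+39)
= 169/208 = 81.25%

81.25%


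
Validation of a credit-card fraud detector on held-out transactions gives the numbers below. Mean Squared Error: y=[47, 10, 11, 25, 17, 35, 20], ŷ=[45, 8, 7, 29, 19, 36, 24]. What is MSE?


Squared errors: (47-45)²=4, (10-8)²=4, (11-7)²=16, (25-29)²=16, (17-19)²=4, (35-36)²=1, (20-24)²=16
Sum = 61
MSE = 61/7 = 61/7

61/7


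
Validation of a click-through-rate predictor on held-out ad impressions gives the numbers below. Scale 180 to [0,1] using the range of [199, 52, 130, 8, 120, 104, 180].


min=8, max=199
(180-8)/(199-8) = 172/191 = 0.9005

0.9005


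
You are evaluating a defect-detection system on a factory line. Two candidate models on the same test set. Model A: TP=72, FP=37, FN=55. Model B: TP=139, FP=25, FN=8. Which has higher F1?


Model A: P=72/109=0.6606, R=72/127=0.5669, F1=2PR/(P+R)=2TP/(2TP+FP+FN)=144/236=0.6102
Model B: P=139/164=0.8476, R=139/147=0.9456, F1=2PR/(P+R)=2TP/(2TP+FP+FN)=278/311=0.8939
0.6102 < 0.8939 → Model B

Model B


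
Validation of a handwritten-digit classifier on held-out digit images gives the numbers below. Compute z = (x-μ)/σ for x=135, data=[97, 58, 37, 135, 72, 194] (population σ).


μ = 98.8333, σ = 52.5656
z = (135 - 98.8333)/52.5656 = 0.688

0.688


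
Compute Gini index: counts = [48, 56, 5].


Probabilities: [48/109, 56/109, 5/109] ≈ [0.4404, 0.5138, 0.0459]
Σpᵢ² = (2304 + 3136 + 25)/109² = 5465/11881
Gini = 1 - Σpᵢ² = 1 - 5465/11881 = 0.54

0.54


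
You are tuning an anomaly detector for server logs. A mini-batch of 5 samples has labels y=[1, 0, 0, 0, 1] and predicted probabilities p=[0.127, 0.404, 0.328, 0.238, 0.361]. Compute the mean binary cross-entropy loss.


L[0] = -ln(0.127) = 2.0636
L[1] = -ln(1-0.404) = -ln(0.596) = 0.5175
L[2] = -ln(1-0.328) = -ln(0.672) = 0.3975
L[3] = -ln(1-0.238) = -ln(0.762) = 0.2718
L[4] = -ln(0.361) = 1.0189
mean = (2.0636 + 0.5175 + 0.3975 + 0.2718 + 1.0189)/5 = 0.8539

0.8539


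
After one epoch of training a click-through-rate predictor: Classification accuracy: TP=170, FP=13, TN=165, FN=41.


Accuracy = (TP+TN)/(TP+TN+FP+FN)
= (170+165)/(389)
= 335/389 = 86.12%

86.12%


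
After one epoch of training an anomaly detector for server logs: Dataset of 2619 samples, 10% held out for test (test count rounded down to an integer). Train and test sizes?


Test = ⌊2619·10/100⌋ = 261
Train = 2619 - 261 = 2358

Train: 2358, Test: 261


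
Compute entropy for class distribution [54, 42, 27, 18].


Probabilities: [54/141, 42/141, 27/141, 18/141] ≈ [0.383, 0.2979, 0.1915, 0.1277]
H = -((54/141)·log₂(54/141) + (42/141)·log₂(42/141) + (27/141)·log₂(27/141) + (18/141)·log₂(18/141))
  = 1.8865 bits

1.8865 bits


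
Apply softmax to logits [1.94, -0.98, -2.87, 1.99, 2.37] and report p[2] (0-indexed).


Exponentials: e^1.94=6.9588, e^-0.98=0.3753, e^-2.87=0.0567, e^1.99=7.3155, e^2.37=10.6974
Sum = 25.4037
Softmax = [0.2739, 0.0148, 0.0022, 0.288, 0.4211]
p[2] = 0.0567/25.4037 = 0.0022

0.0022


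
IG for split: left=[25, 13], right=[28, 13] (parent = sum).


Parent = [53, 26], H_parent = 0.914
H_left = 0.9268 (n=38), H_right = 0.9012 (n=41)
H_children = (38/79)·0.9268 + (41/79)·0.9012 = 0.9135
IG = 0.914 - 0.9135 = 0.0005

0.0005


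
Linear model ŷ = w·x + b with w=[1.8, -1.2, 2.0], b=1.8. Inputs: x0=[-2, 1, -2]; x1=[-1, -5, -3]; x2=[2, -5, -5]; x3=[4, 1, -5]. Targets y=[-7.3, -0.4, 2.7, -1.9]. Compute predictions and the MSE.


ŷ0 = (1.8)·(-2) + (-1.2)·(1) + (2.0)·(-2) + 1.8 = -7.0
ŷ1 = (1.8)·(-1) + (-1.2)·(-5) + (2.0)·(-3) + 1.8 = 0.0
ŷ2 = (1.8)·(2) + (-1.2)·(-5) + (2.0)·(-5) + 1.8 = 1.4
ŷ3 = (1.8)·(4) + (-1.2)·(1) + (2.0)·(-5) + 1.8 = -2.2
errors² = [0.09, 0.16, 1.69, 0.09]
MSE = 2.0300/4 = 0.5075

0.5075


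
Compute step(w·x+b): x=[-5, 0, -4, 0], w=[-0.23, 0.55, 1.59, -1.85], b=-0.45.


z = (-5)·(-0.23) + (0)·(0.55) + (-4)·(1.59) + (0)·(-1.85) - 0.45
  = -5.66
step(z) = 0 (z<0)

0


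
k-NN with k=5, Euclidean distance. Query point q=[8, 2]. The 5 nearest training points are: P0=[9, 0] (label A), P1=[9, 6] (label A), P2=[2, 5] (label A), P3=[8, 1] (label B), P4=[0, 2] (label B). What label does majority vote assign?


d(q,P0) = 2.2361  (label A)
d(q,P1) = 4.1231  (label A)
d(q,P2) = 6.7082  (label A)
d(q,P3) = 1.0  (label B)
d(q,P4) = 8.0  (label B)
Votes: A=3, B=2
Majority → A

A


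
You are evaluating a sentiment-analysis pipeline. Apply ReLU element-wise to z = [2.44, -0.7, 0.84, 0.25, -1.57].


ReLU(2.44) = max(0, 2.44) = 2.44
ReLU(-0.7) = max(0, -0.7) = 0.0
ReLU(0.84) = max(0, 0.84) = 0.84
ReLU(0.25) = max(0, 0.25) = 0.25
ReLU(-1.57) = max(0, -1.57) = 0.0
result = [2.44, 0.0, 0.84, 0.25, 0.0]

[2.44, 0.0, 0.84, 0.25, 0.0]


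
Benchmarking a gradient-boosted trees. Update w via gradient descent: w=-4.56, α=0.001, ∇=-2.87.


w_new = w - α·∇
= -4.56 - 0.001·-2.87
= -4.56 + 0.00287
= -4.55713

-4.55713


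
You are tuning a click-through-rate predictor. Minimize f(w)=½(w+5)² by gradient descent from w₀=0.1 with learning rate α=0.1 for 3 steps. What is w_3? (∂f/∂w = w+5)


step 1: grad = 0.1+5 = 5.1; w = 0.1 - 0.1·(5.1) = -0.41
step 2: grad = -0.41+5 = 4.59; w = -0.41 - 0.1·(4.59) = -0.869
step 3: grad = -0.869+5 = 4.131; w = -0.869 - 0.1·(4.131) = -1.2821

-1.2821


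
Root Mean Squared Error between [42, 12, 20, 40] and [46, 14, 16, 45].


MSE = 61/4 = 15.25
RMSE = √(61/4) = 3.9051

3.9051


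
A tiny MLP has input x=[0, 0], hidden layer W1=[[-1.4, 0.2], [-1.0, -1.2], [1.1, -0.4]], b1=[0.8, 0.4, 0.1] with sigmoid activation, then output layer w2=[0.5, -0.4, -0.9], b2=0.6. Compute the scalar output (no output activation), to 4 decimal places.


z1[0] = (-1.4)·(0) + (0.2)·(0) + 0.8 = 0.8
z1[1] = (-1.0)·(0) + (-1.2)·(0) + 0.4 = 0.4
z1[2] = (1.1)·(0) + (-0.4)·(0) + 0.1 = 0.1
h = sigmoid(z1) = [0.69, 0.5987, 0.525]
output = (0.5)·(0.69) + (-0.4)·(0.5987) + (-0.9)·(0.525) + 0.6 = 0.233

0.233


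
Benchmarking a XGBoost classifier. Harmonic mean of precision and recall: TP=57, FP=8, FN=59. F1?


Precision = 57/65 = 0.8769
Recall = 57/116 = 0.4914
F1 = 2·P·R/(P+R) = 2·TP/(2·TP+FP+FN) = 114/(114+8+59) = 114/181 = 0.6298

0.6298


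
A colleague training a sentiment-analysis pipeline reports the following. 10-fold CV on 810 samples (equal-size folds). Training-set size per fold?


Fold size = 810/10 = 81
Training per fold = 810 - 81 = 729

729


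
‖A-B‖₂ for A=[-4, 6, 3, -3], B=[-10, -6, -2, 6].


d = √((-4+ 10)² + (6+ 6)² + (3+ 2)² + (-3-6)²)
  = √(36 + 144 + 25 + 81)
  = √286 = 16.9115

16.9115


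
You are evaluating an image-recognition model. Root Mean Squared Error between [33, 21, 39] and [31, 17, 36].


MSE = 29/3 = 9.6667
RMSE = √(29/3) = 3.1091

3.1091


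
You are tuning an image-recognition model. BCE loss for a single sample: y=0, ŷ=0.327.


BCE = -[y·ln(p) + (1-y)·ln(1-p)]
= -0 - 1·ln(1-0.327)
= -ln(0.673) = 0.396

0.396


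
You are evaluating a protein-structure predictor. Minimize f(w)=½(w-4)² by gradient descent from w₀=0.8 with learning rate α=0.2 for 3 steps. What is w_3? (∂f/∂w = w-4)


step 1: grad = 0.8-4 = -3.2; w = 0.8 - 0.2·(-3.2) = 1.44
step 2: grad = 1.44-4 = -2.56; w = 1.44 - 0.2·(-2.56) = 1.952
step 3: grad = 1.952-4 = -2.048; w = 1.952 - 0.2·(-2.048) = 2.3616

2.3616


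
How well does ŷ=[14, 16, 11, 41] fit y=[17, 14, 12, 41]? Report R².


ȳ = 21
SS_res = Σ(y-ŷ)² = 14
SS_tot = Σ(y-ȳ)² = 546
R² = 1 - SS_res/SS_tot = 1 - 0.0256 = 0.9744

0.9744


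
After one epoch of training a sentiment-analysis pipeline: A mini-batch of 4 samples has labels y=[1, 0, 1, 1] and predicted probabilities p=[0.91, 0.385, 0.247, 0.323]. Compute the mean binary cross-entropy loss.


L[0] = -ln(0.91) = 0.0943
L[1] = -ln(1-0.385) = -ln(0.615) = 0.4861
L[2] = -ln(0.247) = 1.3984
L[3] = -ln(0.323) = 1.1301
mean = (0.0943 + 0.4861 + 1.3984 + 1.1301)/4 = 0.7772

0.7772


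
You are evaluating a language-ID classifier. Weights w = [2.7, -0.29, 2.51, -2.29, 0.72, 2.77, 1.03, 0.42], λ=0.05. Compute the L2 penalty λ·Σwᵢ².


‖w‖₂² = (2.7)² + (-0.29)² + (2.51)² + (-2.29)² + (0.72)² + (2.77)² + (1.03)² + (0.42)²
     = 7.29 + 0.0841 + 6.3001 + 5.2441 + 0.5184 + 7.6729 + 1.0609 + 0.1764
     = 28.3469
λ·‖w‖₂² = 0.05·28.3469 = 1.417345

1.417345


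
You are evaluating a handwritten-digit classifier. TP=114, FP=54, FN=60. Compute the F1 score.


Precision = 114/168 = 0.6786
Recall = 114/174 = 0.6552
F1 = 2·P·R/(P+R) = 2·TP/(2·TP+FP+FN) = 228/(228+54+60) = 228/342 = 0.6667

0.6667


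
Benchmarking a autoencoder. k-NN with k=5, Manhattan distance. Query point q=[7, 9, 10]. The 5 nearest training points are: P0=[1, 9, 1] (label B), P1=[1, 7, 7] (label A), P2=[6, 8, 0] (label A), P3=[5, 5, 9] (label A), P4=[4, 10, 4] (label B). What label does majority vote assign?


d(q,P0) = 15  (label B)
d(q,P1) = 11  (label A)
d(q,P2) = 12  (label A)
d(q,P3) = 7  (label A)
d(q,P4) = 10  (label B)
Votes: A=3, B=2
Majority → A

A


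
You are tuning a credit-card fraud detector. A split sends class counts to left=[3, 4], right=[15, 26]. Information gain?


Parent = [18, 30], H_parent = 0.9544
H_left = 0.9852 (n=7), H_right = 0.9474 (n=41)
H_children = (7/48)·0.9852 + (41/48)·0.9474 = 0.9529
IG = 0.9544 - 0.9529 = 0.0015

0.0015


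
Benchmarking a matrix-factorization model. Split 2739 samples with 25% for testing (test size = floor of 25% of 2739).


Test = ⌊2739·25/100⌋ = 684
Train = 2739 - 684 = 2055

Train: 2055, Test: 684


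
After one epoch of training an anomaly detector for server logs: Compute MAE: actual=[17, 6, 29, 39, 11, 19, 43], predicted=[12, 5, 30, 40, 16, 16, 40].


Absolute errors: |17-12|=5, |6-5|=1, |29-30|=1, |39-40|=1, |11-16|=5, |19-16|=3, |43-40|=3
Sum = 19
MAE = 19/7 = 19/7

19/7


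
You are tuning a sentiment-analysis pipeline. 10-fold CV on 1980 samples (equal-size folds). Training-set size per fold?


Fold size = 1980/10 = 198
Training per fold = 1980 - 198 = 1782

1782


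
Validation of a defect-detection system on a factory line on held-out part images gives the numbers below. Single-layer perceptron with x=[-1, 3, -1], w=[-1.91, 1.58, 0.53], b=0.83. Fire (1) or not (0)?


z = (-1)·(-1.91) + (3)·(1.58) + (-1)·(0.53) + 0.83
  = 6.95
step(z) = 1 (z≥0)

1


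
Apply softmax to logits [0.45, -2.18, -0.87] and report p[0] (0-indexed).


Exponentials: e^0.45=1.5683, e^-2.18=0.113, e^-0.87=0.419
Sum = 2.1003
Softmax = [0.7467, 0.0538, 0.1995]
p[0] = 1.5683/2.1003 = 0.7467

0.7467


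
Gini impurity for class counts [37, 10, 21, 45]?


Probabilities: [37/113, 10/113, 21/113, 45/113] ≈ [0.3274, 0.0885, 0.1858, 0.3982]
Σpᵢ² = (1369 + 100 + 441 + 2025)/113² = 3935/12769
Gini = 1 - Σpᵢ² = 1 - 3935/12769 = 0.6918

0.6918


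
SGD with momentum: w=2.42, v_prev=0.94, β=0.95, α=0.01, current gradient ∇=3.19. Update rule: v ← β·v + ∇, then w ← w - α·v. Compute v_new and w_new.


v_new = 0.95·0.94 + 3.19 = 0.893 + 3.19 = 4.083
w_new = 2.42 - 0.01·4.083 = 2.42 - 0.04083 = 2.37917

v_new=4.083, w_new=2.37917


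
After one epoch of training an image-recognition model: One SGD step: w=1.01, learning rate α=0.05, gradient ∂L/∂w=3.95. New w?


w_new = w - α·∇
= 1.01 - 0.05·3.95
= 1.01 - 0.1975
= 0.8125

0.8125


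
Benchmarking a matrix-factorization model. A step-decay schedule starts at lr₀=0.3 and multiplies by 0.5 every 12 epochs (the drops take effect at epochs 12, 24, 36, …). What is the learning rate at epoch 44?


n_drops = ⌊44/12⌋ = 3
lr = 0.3·0.5^3 = 0.3·0.125 = 0.0375

0.0375


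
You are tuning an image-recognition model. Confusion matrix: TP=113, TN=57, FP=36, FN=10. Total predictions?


Total = TP + TN + FP + FN
= 113 + 57 + 36 + 10
= 216
(Predicted positive: 149, predicted negative: 67)

216


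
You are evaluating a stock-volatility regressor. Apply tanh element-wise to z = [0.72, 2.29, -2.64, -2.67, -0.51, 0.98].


tanh(0.72) = 0.6169
tanh(2.29) = 0.9797
tanh(-2.64) = -0.9899
tanh(-2.67) = -0.9905
tanh(-0.51) = -0.4699
tanh(0.98) = 0.7531
result = [0.6169, 0.9797, -0.9899, -0.9905, -0.4699, 0.7531]

[0.6169, 0.9797, -0.9899, -0.9905, -0.4699, 0.7531]


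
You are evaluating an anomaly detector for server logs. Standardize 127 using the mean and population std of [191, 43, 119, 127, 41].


μ = 104.2, σ = 56.5912
z = (127 - 104.2)/56.5912 = 0.4029

0.4029


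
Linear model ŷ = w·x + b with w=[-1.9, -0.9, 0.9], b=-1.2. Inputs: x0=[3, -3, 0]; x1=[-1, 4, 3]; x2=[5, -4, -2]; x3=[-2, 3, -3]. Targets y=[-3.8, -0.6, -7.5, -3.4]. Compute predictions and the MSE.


ŷ0 = (-1.9)·(3) + (-0.9)·(-3) + (0.9)·(0) - 1.2 = -4.2
ŷ1 = (-1.9)·(-1) + (-0.9)·(4) + (0.9)·(3) - 1.2 = -0.2
ŷ2 = (-1.9)·(5) + (-0.9)·(-4) + (0.9)·(-2) - 1.2 = -8.9
ŷ3 = (-1.9)·(-2) + (-0.9)·(3) + (0.9)·(-3) - 1.2 = -2.8
errors² = [0.16, 0.16, 1.96, 0.36]
MSE = 2.6400/4 = 0.66

0.66


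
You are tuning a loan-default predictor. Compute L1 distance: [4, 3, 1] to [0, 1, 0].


d = |4-0| + |3-1| + |1-0|
  = 4 + 2 + 1
  = 7

7


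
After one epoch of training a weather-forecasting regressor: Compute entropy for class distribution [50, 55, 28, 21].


Probabilities: [50/154, 55/154, 28/154, 21/154] ≈ [0.3247, 0.3571, 0.1818, 0.1364]
H = -((50/154)·log₂(50/154) + (55/154)·log₂(55/154) + (28/154)·log₂(28/154) + (21/154)·log₂(21/154))
  = 1.8966 bits

1.8966 bits


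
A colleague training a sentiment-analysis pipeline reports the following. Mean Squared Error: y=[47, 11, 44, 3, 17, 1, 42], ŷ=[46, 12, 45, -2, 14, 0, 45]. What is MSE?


Squared errors: (47-46)²=1, (11-12)²=1, (44-45)²=1, (3+ 2)²=25, (17-14)²=9, (1-0)²=1, (42-45)²=9
Sum = 47
MSE = 47/7 = 47/7

47/7


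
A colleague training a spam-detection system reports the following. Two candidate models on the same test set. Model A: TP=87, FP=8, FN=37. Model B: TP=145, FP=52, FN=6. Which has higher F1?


Model A: P=87/95=0.9158, R=87/124=0.7016, F1=2PR/(P+R)=2TP/(2TP+FP+FN)=174/219=0.7945
Model B: P=145/197=0.736, R=145/151=0.9603, F1=2PR/(P+R)=2TP/(2TP+FP+FN)=290/348=0.8333
0.7945 < 0.8333 → Model B

Model B


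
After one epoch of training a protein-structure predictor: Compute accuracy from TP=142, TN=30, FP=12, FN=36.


Accuracy = (TP+TN)/(TP+TN+FP+FN)
= (142+30)/(220)
= 172/220 = 78.18%

78.18%


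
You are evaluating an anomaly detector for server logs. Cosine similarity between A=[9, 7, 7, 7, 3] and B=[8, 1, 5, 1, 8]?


A·B = 9·8 + 7·1 + 7·5 + 7·1 + 3·8 = 145
‖A‖ = √237 = 15.3948, ‖B‖ = √155 = 12.4499
cos = 145/(√237·√155) = 145/√36735 = 0.7565

0.7565


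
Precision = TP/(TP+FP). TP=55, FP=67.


Precision = TP/(TP+FP)
= 55/(55+67)
= 55/122 = 45.08%

45.08%


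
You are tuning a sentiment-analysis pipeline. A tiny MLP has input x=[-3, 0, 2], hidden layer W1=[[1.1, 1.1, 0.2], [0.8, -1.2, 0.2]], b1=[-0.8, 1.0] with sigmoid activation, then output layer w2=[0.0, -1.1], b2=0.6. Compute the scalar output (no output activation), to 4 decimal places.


z1[0] = (1.1)·(-3) + (1.1)·(0) + (0.2)·(2) - 0.8 = -3.7
z1[1] = (0.8)·(-3) + (-1.2)·(0) + (0.2)·(2) + 1.0 = -1.0
h = sigmoid(z1) = [0.0241, 0.2689]
output = (0.0)·(0.0241) + (-1.1)·(0.2689) + 0.6 = 0.3042

0.3042


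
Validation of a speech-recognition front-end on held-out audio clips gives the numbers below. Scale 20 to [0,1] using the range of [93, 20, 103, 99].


min=20, max=103
(20-20)/(103-20) = 0/83 = 0.0

0.0


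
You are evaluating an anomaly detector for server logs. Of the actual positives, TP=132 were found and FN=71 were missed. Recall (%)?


Recall = TP/(TP+FN)
= 132/(132+71)
= 132/203 = 65.02%

65.02%


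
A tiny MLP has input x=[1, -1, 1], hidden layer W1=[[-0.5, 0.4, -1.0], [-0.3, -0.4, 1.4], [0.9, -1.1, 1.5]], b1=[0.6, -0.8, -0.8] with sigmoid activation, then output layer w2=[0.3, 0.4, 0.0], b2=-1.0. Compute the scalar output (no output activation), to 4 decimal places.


z1[0] = (-0.5)·(1) + (0.4)·(-1) + (-1.0)·(1) + 0.6 = -1.3
z1[1] = (-0.3)·(1) + (-0.4)·(-1) + (1.4)·(1) - 0.8 = 0.7
z1[2] = (0.9)·(1) + (-1.1)·(-1) + (1.5)·(1) - 0.8 = 2.7
h = sigmoid(z1) = [0.2142, 0.6682, 0.937]
output = (0.3)·(0.2142) + (0.4)·(0.6682) + (0.0)·(0.937) - 1.0 = -0.6685

-0.6685


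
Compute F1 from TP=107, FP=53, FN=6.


Precision = 107/160 = 0.6687
Recall = 107/113 = 0.9469
F1 = 2·P·R/(P+R) = 2·TP/(2·TP+FP+FN) = 214/(214+53+6) = 214/273 = 0.7839

0.7839


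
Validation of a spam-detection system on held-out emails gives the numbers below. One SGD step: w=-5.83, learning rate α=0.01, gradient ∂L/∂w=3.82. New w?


w_new = w - α·∇
= -5.83 - 0.01·3.82
= -5.83 - 0.0382
= -5.8682

-5.8682


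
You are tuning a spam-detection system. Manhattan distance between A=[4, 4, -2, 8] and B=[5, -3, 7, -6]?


d = |4-5| + |4+ 3| + |-2-7| + |8+ 6|
  = 1 + 7 + 9 + 14
  = 31

31


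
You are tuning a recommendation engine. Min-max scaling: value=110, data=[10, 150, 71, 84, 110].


min=10, max=150
(110-10)/(150-10) = 100/140 = 0.7143

0.7143


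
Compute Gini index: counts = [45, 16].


Probabilities: [45/61, 16/61] ≈ [0.7377, 0.2623]
Σpᵢ² = (2025 + 256)/61² = 2281/3721
Gini = 1 - Σpᵢ² = 1 - 2281/3721 = 0.387

0.387


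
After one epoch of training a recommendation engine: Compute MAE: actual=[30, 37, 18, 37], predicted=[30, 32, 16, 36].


Absolute errors: |30-30|=0, |37-32|=5, |18-16|=2, |37-36|=1
Sum = 8
MAE = 8/4 = 2

2


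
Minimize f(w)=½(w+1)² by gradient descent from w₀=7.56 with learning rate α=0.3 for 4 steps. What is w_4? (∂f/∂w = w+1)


step 1: grad = 7.56+1 = 8.56; w = 7.56 - 0.3·(8.56) = 4.992
step 2: grad = 4.992+1 = 5.992; w = 4.992 - 0.3·(5.992) = 3.1944
step 3: grad = 3.1944+1 = 4.1944; w = 3.1944 - 0.3·(4.1944) = 1.93608
step 4: grad = 1.93608+1 = 2.93608; w = 1.93608 - 0.3·(2.93608) = 1.055256

1.055256


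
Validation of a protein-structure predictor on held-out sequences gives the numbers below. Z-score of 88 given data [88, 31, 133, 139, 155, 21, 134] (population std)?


μ = 100.1429, σ = 50.6202
z = (88 - 100.1429)/50.6202 = -0.2399

-0.2399


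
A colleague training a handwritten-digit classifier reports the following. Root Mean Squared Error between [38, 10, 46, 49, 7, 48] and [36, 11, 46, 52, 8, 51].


MSE = 24/6 = 4
RMSE = √(24/6) = 2.0

2.0


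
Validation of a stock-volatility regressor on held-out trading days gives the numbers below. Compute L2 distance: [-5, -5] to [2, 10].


d = √((-5-2)² + (-5-10)²)
  = √(49 + 225)
  = √274 = 16.5529

16.5529


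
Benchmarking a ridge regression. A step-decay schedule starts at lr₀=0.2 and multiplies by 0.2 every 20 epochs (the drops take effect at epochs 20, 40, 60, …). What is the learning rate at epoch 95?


n_drops = ⌊95/20⌋ = 4
lr = 0.2·0.2^4 = 0.2·0.0016 = 0.00032

0.00032


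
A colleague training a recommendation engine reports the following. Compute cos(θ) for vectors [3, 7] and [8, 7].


A·B = 3·8 + 7·7 = 73
‖A‖ = √58 = 7.6158, ‖B‖ = √113 = 10.6301
cos = 73/(√58·√113) = 73/√6554 = 0.9017

0.9017


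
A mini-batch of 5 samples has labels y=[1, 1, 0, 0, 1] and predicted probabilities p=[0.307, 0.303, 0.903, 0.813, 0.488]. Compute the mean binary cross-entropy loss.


L[0] = -ln(0.307) = 1.1809
L[1] = -ln(0.303) = 1.194
L[2] = -ln(1-0.903) = -ln(0.097) = 2.333
L[3] = -ln(1-0.813) = -ln(0.187) = 1.6766
L[4] = -ln(0.488) = 0.7174
mean = (1.1809 + 1.194 + 2.333 + 1.6766 + 0.7174)/5 = 1.4204

1.4204


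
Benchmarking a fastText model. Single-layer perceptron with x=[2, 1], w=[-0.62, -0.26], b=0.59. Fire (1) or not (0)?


z = (2)·(-0.62) + (1)·(-0.26) + 0.59
  = -0.91
step(z) = 0 (z<0)

0


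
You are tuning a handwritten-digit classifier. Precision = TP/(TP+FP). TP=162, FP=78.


Precision = TP/(TP+FP)
= 162/(162+78)
= 162/240 = 67.5%

67.5%


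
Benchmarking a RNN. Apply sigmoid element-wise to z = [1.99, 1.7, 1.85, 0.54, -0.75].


σ(1.99) = 1/(1+e^-1.99) = 0.8797
σ(1.7) = 1/(1+e^-1.7) = 0.8455
σ(1.85) = 1/(1+e^-1.85) = 0.8641
σ(0.54) = 1/(1+e^-0.54) = 0.6318
σ(-0.75) = 1/(1+e^0.75) = 0.3208
result = [0.8797, 0.8455, 0.8641, 0.6318, 0.3208]

[0.8797, 0.8455, 0.8641, 0.6318, 0.3208]


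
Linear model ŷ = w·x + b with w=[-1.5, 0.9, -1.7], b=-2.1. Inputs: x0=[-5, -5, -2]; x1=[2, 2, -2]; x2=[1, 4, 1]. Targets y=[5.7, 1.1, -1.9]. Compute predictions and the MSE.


ŷ0 = (-1.5)·(-5) + (0.9)·(-5) + (-1.7)·(-2) - 2.1 = 4.3
ŷ1 = (-1.5)·(2) + (0.9)·(2) + (-1.7)·(-2) - 2.1 = 0.1
ŷ2 = (-1.5)·(1) + (0.9)·(4) + (-1.7)·(1) - 2.1 = -1.7
errors² = [1.96, 1.0, 0.04]
MSE = 3.0000/3 = 1.0

1.0


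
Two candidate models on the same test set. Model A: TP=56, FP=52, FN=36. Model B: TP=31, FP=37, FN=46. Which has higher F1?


Model A: P=56/108=0.5185, R=56/92=0.6087, F1=2PR/(P+R)=2TP/(2TP+FP+FN)=112/200=0.56
Model B: P=31/68=0.4559, R=31/77=0.4026, F1=2PR/(P+R)=2TP/(2TP+FP+FN)=62/145=0.4276
0.56 > 0.4276 → Model A

Model A


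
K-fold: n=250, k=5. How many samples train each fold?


Fold size = 250/5 = 50
Training per fold = 250 - 50 = 200

200


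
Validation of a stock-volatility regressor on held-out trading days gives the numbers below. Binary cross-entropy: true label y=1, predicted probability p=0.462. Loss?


BCE = -[y·ln(p) + (1-y)·ln(1-p)]
= -1·ln(0.462) - 0
= -ln(0.462) = 0.7722

0.7722


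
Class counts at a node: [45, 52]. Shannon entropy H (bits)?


Probabilities: [45/97, 52/97] ≈ [0.4639, 0.5361]
H = -((45/97)·log₂(45/97) + (52/97)·log₂(52/97))
  = 0.9962 bits

0.9962 bits


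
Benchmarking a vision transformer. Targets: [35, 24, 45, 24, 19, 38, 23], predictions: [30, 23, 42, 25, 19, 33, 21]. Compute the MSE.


Squared errors: (35-30)²=25, (24-23)²=1, (45-42)²=9, (24-25)²=1, (19-19)²=0, (38-33)²=25, (23-21)²=4
Sum = 65
MSE = 65/7 = 65/7

65/7


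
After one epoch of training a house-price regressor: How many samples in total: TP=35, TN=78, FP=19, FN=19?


Total = TP + TN + FP + FN
= 35 + 78 + 19 + 19
= 151
(Predicted positive: 54, predicted negative: 97)

151


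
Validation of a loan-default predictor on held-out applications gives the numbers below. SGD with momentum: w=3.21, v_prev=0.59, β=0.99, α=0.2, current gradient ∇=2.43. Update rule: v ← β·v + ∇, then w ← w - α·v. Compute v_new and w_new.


v_new = 0.99·0.59 + 2.43 = 0.5841 + 2.43 = 3.0141
w_new = 3.21 - 0.2·3.0141 = 3.21 - 0.60282 = 2.60718

v_new=3.0141, w_new=2.60718


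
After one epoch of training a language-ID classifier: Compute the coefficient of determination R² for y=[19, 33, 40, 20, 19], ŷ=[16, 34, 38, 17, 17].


ȳ = 26.2
SS_res = Σ(y-ŷ)² = 27
SS_tot = Σ(y-ȳ)² = 378.8
R² = 1 - SS_res/SS_tot = 1 - 0.0713 = 0.9287

0.9287


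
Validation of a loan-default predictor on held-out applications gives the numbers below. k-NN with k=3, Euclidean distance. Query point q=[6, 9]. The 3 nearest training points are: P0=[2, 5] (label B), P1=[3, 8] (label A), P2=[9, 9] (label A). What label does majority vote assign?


d(q,P0) = 5.6569  (label B)
d(q,P1) = 3.1623  (label A)
d(q,P2) = 3.0  (label A)
Votes: A=2, B=1
Majority → A

A


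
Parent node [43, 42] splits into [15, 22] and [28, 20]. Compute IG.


Parent = [43, 42], H_parent = 0.9999
H_left = 0.974 (n=37), H_right = 0.9799 (n=48)
H_children = (37/85)·0.974 + (48/85)·0.9799 = 0.9773
IG = 0.9999 - 0.9773 = 0.0226

0.0226


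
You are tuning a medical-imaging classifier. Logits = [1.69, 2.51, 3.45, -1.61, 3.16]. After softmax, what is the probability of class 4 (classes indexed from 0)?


Exponentials: e^1.69=5.4195, e^2.51=12.3049, e^3.45=31.5004, e^-1.61=0.1999, e^3.16=23.5706
Sum = 72.9953
Softmax = [0.0742, 0.1686, 0.4315, 0.0027, 0.3229]
p[4] = 23.5706/72.9953 = 0.3229

0.3229


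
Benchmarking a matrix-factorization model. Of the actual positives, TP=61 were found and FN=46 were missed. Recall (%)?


Recall = TP/(TP+FN)
= 61/(61+46)
= 61/107 = 57.01%

57.01%


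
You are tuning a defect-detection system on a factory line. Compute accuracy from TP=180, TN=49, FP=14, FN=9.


Accuracy = (TP+TN)/(TP+TN+FP+FN)
= (180+49)/(252)
= 229/252 = 90.87%

90.87%


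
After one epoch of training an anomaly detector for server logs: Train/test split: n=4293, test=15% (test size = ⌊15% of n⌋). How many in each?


Test = ⌊4293·15/100⌋ = 643
Train = 4293 - 643 = 3650

Train: 3650, Test: 643


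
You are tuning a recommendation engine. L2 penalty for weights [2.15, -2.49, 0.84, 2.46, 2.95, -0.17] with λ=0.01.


‖w‖₂² = (2.15)² + (-2.49)² + (0.84)² + (2.46)² + (2.95)² + (-0.17)²
     = 4.6225 + 6.2001 + 0.7056 + 6.0516 + 8.7025 + 0.0289
     = 26.3112
λ·‖w‖₂² = 0.01·26.3112 = 0.263112

0.263112


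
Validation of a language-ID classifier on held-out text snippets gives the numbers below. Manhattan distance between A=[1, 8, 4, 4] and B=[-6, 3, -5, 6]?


d = |1+ 6| + |8-3| + |4+ 5| + |4-6|
  = 7 + 5 + 9 + 2
  = 23

23


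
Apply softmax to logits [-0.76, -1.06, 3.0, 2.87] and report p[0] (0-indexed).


Exponentials: e^-0.76=0.4677, e^-1.06=0.3465, e^3.0=20.0855, e^2.87=17.637
Sum = 38.5367
Softmax = [0.0121, 0.009, 0.5212, 0.4577]
p[0] = 0.4677/38.5367 = 0.0121

0.0121


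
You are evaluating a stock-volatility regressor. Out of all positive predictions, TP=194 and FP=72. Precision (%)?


Precision = TP/(TP+FP)
= 194/(194+72)
= 194/266 = 72.93%

72.93%


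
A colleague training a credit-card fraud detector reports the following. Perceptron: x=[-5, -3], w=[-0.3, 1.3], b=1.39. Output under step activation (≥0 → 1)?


z = (-5)·(-0.3) + (-3)·(1.3) + 1.39
  = -1.01
step(z) = 0 (z<0)

0


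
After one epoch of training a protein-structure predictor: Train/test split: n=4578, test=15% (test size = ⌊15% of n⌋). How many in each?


Test = ⌊4578·15/100⌋ = 686
Train = 4578 - 686 = 3892

Train: 3892, Test: 686


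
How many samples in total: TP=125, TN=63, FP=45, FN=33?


Total = TP + TN + FP + FN
= 125 + 63 + 45 + 33
= 266
(Predicted positive: 170, predicted negative: 96)

266


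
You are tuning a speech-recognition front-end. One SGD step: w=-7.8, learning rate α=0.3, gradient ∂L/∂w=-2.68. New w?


w_new = w - α·∇
= -7.8 - 0.3·-2.68
= -7.8 + 0.804
= -6.996

-6.996


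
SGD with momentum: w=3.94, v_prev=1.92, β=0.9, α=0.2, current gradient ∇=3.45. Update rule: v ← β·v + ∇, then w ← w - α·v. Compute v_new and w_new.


v_new = 0.9·1.92 + 3.45 = 1.728 + 3.45 = 5.178
w_new = 3.94 - 0.2·5.178 = 3.94 - 1.0356 = 2.9044

v_new=5.178, w_new=2.9044


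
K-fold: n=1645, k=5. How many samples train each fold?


Fold size = 1645/5 = 329
Training per fold = 1645 - 329 = 1316

1316


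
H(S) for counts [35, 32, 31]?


Probabilities: [35/98, 32/98, 31/98] ≈ [0.3571, 0.3265, 0.3163]
H = -((35/98)·log₂(35/98) + (32/98)·log₂(32/98) + (31/98)·log₂(31/98))
  = 1.583 bits

1.583 bits


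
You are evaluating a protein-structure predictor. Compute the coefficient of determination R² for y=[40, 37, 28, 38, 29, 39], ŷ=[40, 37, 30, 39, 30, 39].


ȳ = 35.1667
SS_res = Σ(y-ŷ)² = 6
SS_tot = Σ(y-ȳ)² = 138.83
R² = 1 - SS_res/SS_tot = 1 - 0.0432 = 0.9568

0.9568


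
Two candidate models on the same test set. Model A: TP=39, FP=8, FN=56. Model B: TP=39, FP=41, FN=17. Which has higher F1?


Model A: P=39/47=0.8298, R=39/95=0.4105, F1=2PR/(P+R)=2TP/(2TP+FP+FN)=78/142=0.5493
Model B: P=39/80=0.4875, R=39/56=0.6964, F1=2PR/(P+R)=2TP/(2TP+FP+FN)=78/136=0.5735
0.5493 < 0.5735 → Model B

Model B


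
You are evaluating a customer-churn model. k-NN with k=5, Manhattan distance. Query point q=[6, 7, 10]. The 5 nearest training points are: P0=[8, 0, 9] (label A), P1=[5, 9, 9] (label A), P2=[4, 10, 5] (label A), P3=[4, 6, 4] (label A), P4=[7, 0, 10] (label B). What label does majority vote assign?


d(q,P0) = 10  (label A)
d(q,P1) = 4  (label A)
d(q,P2) = 10  (label A)
d(q,P3) = 9  (label A)
d(q,P4) = 8  (label B)
Votes: A=4, B=1
Majority → A

A


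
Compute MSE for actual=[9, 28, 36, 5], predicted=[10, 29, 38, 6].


Squared errors: (9-10)²=1, (28-29)²=1, (36-38)²=4, (5-6)²=1
Sum = 7
MSE = 7/4 = 7/4

7/4


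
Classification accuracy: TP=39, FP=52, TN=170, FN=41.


Accuracy = (TP+TN)/(TP+TN+FP+FN)
= (39+170)/(302)
= 209/302 = 69.21%

69.21%


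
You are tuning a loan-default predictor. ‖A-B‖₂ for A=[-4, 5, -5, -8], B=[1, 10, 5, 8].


d = √((-4-1)² + (5-10)² + (-5-5)² + (-8-8)²)
  = √(25 + 25 + 100 + 256)
  = √406 = 20.1494

20.1494


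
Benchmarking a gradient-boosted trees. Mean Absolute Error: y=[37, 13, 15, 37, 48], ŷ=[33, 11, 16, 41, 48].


Absolute errors: |37-33|=4, |13-11|=2, |15-16|=1, |37-41|=4, |48-48|=0
Sum = 11
MAE = 11/5 = 11/5

11/5


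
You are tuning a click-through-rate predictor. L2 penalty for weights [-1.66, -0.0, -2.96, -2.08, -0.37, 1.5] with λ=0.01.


‖w‖₂² = (-1.66)² + (-0.0)² + (-2.96)² + (-2.08)² + (-0.37)² + (1.5)²
     = 2.7556 + 0 + 8.7616 + 4.3264 + 0.1369 + 2.25
     = 18.2305
λ·‖w‖₂² = 0.01·18.2305 = 0.182305

0.182305


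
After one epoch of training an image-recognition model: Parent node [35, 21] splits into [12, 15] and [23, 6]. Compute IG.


Parent = [35, 21], H_parent = 0.9544
H_left = 0.9911 (n=27), H_right = 0.7355 (n=29)
H_children = (27/56)·0.9911 + (29/56)·0.7355 = 0.8587
IG = 0.9544 - 0.8587 = 0.0957

0.0957


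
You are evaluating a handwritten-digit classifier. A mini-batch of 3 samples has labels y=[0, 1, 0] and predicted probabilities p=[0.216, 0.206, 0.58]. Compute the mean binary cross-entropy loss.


L[0] = -ln(1-0.216) = -ln(0.784) = 0.2433
L[1] = -ln(0.206) = 1.5799
L[2] = -ln(1-0.58) = -ln(0.42) = 0.8675
mean = (0.2433 + 1.5799 + 0.8675)/3 = 0.8969

0.8969


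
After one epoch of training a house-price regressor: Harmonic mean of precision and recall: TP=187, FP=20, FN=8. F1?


Precision = 187/207 = 0.9034
Recall = 187/195 = 0.959
F1 = 2·P·R/(P+R) = 2·TP/(2·TP+FP+FN) = 374/(374+20+8) = 374/402 = 0.9303

0.9303


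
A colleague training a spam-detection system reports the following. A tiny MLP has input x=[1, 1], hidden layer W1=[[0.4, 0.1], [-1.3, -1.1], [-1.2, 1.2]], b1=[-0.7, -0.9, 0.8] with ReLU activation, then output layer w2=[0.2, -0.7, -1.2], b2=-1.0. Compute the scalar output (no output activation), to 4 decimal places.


z1[0] = (0.4)·(1) + (0.1)·(1) - 0.7 = -0.2
z1[1] = (-1.3)·(1) + (-1.1)·(1) - 0.9 = -3.3
z1[2] = (-1.2)·(1) + (1.2)·(1) + 0.8 = 0.8
h = ReLU(z1) = [0.0, 0.0, 0.8]
output = (0.2)·(0.0) + (-0.7)·(0.0) + (-1.2)·(0.8) - 1.0 = -1.96

-1.96


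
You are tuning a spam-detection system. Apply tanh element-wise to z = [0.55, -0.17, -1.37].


tanh(0.55) = 0.5005
tanh(-0.17) = -0.1684
tanh(-1.37) = -0.8787
result = [0.5005, -0.1684, -0.8787]

[0.5005, -0.1684, -0.8787]


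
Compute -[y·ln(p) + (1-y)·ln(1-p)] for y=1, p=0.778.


BCE = -[y·ln(p) + (1-y)·ln(1-p)]
= -1·ln(0.778) - 0
= -ln(0.778) = 0.251

0.251


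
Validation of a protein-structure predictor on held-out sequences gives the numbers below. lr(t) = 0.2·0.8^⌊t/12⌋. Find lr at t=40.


n_drops = ⌊40/12⌋ = 3
lr = 0.2·0.8^3 = 0.2·0.512 = 0.1024

0.1024


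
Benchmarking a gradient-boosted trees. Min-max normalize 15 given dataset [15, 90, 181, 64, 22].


min=15, max=181
(15-15)/(181-15) = 0/166 = 0.0

0.0


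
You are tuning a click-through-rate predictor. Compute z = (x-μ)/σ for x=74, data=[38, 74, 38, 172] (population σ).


μ = 80.5, σ = 54.8338
z = (74 - 80.5)/54.8338 = -0.1185

-0.1185


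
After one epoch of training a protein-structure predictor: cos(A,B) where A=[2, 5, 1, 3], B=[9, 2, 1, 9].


A·B = 2·9 + 5·2 + 1·1 + 3·9 = 56
‖A‖ = √39 = 6.245, ‖B‖ = √167 = 12.9228
cos = 56/(√39·√167) = 56/√6513 = 0.6939

0.6939


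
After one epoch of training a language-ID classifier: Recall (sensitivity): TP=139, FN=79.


Recall = TP/(TP+FN)
= 139/(139+79)
= 139/218 = 63.76%

63.76%


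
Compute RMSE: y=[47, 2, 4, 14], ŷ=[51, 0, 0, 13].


MSE = 37/4 = 9.25
RMSE = √(37/4) = 3.0414

3.0414


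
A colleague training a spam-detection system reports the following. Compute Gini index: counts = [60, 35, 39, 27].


Probabilities: [60/161, 35/161, 39/161, 27/161] ≈ [0.3727, 0.2174, 0.2422, 0.1677]
Σpᵢ² = (3600 + 1225 + 1521 + 729)/161² = 7075/25921
Gini = 1 - Σpᵢ² = 1 - 7075/25921 = 0.7271

0.7271


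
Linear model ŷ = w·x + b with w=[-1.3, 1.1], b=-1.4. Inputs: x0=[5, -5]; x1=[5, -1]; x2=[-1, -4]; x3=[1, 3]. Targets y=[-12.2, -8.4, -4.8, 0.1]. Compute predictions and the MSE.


ŷ0 = (-1.3)·(5) + (1.1)·(-5) - 1.4 = -13.4
ŷ1 = (-1.3)·(5) + (1.1)·(-1) - 1.4 = -9.0
ŷ2 = (-1.3)·(-1) + (1.1)·(-4) - 1.4 = -4.5
ŷ3 = (-1.3)·(1) + (1.1)·(3) - 1.4 = 0.6
errors² = [1.44, 0.36, 0.09, 0.25]
MSE = 2.1400/4 = 0.535

0.535


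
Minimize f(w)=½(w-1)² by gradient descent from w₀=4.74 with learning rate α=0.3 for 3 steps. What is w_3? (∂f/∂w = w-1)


step 1: grad = 4.74-1 = 3.74; w = 4.74 - 0.3·(3.74) = 3.618
step 2: grad = 3.618-1 = 2.618; w = 3.618 - 0.3·(2.618) = 2.8326
step 3: grad = 2.8326-1 = 1.8326; w = 2.8326 - 0.3·(1.8326) = 2.28282

2.28282


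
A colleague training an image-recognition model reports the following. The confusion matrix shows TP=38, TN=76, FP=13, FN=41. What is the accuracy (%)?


Accuracy = (TP+TN)/(TP+TN+FP+FN)
= (38+76)/(168)
= 114/168 = 67.86%

67.86%


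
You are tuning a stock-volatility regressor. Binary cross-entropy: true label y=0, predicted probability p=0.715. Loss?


BCE = -[y·ln(p) + (1-y)·ln(1-p)]
= -0 - 1·ln(1-0.715)
= -ln(0.285) = 1.2553

1.2553


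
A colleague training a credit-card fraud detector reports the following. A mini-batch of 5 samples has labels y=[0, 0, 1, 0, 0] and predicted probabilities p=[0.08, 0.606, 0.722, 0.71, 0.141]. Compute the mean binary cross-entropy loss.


L[0] = -ln(1-0.08) = -ln(0.92) = 0.0834
L[1] = -ln(1-0.606) = -ln(0.394) = 0.9314
L[2] = -ln(0.722) = 0.3257
L[3] = -ln(1-0.71) = -ln(0.29) = 1.2379
L[4] = -ln(1-0.141) = -ln(0.859) = 0.152
mean = (0.0834 + 0.9314 + 0.3257 + 1.2379 + 0.152)/5 = 0.5461

0.5461


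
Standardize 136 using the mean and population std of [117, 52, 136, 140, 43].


μ = 97.6, σ = 41.7354
z = (136 - 97.6)/41.7354 = 0.9201

0.9201


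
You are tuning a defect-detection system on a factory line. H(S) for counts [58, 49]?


Probabilities: [58/107, 49/107] ≈ [0.5421, 0.4579]
H = -((58/107)·log₂(58/107) + (49/107)·log₂(49/107))
  = 0.9949 bits

0.9949 bits


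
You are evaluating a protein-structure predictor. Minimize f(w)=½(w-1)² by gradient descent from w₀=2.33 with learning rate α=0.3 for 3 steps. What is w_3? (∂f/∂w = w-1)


step 1: grad = 2.33-1 = 1.33; w = 2.33 - 0.3·(1.33) = 1.931
step 2: grad = 1.931-1 = 0.931; w = 1.931 - 0.3·(0.931) = 1.6517
step 3: grad = 1.6517-1 = 0.6517; w = 1.6517 - 0.3·(0.6517) = 1.45619

1.45619


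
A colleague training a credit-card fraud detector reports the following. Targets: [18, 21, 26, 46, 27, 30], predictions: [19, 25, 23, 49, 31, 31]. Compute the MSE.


Squared errors: (18-19)²=1, (21-25)²=16, (26-23)²=9, (46-49)²=9, (27-31)²=16, (30-31)²=1
Sum = 52
MSE = 52/6 = 26/3

26/3


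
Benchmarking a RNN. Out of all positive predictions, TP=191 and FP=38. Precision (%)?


Precision = TP/(TP+FP)
= 191/(191+38)
= 191/229 = 83.41%

83.41%


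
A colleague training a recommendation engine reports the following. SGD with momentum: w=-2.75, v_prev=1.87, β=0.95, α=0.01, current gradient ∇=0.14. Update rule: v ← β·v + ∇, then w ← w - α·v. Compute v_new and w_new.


v_new = 0.95·1.87 + 0.14 = 1.7765 + 0.14 = 1.9165
w_new = -2.75 - 0.01·1.9165 = -2.75 - 0.019165 = -2.769165

v_new=1.9165, w_new=-2.769165


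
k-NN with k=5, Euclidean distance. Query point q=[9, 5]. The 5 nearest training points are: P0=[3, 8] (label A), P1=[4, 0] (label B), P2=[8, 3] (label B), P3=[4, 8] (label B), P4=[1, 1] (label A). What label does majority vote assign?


d(q,P0) = 6.7082  (label A)
d(q,P1) = 7.0711  (label B)
d(q,P2) = 2.2361  (label B)
d(q,P3) = 5.831  (label B)
d(q,P4) = 8.9443  (label A)
Votes: A=2, B=3
Majority → B

B


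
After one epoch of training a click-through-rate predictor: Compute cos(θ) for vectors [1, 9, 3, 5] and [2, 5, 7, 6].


A·B = 1·2 + 9·5 + 3·7 + 5·6 = 98
‖A‖ = √116 = 10.7703, ‖B‖ = √114 = 10.6771
cos = 98/(√116·√114) = 98/√13224 = 0.8522

0.8522


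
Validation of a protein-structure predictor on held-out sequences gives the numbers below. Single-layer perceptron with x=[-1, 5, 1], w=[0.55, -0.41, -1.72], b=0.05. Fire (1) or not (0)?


z = (-1)·(0.55) + (5)·(-0.41) + (1)·(-1.72) + 0.05
  = -4.27
step(z) = 0 (z<0)

0


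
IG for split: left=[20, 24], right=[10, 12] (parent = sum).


Parent = [30, 36], H_parent = 0.994
H_left = 0.994 (n=44), H_right = 0.994 (n=22)
H_children = (44/66)·0.994 + (22/66)·0.994 = 0.994
IG = 0.994 - 0.994 = 0.0

0.0


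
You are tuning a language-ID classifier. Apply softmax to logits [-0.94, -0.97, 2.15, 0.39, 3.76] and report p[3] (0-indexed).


Exponentials: e^-0.94=0.3906, e^-0.97=0.3791, e^2.15=8.5849, e^0.39=1.477, e^3.76=42.9484
Sum = 53.78
Softmax = [0.0073, 0.007, 0.1596, 0.0275, 0.7986]
p[3] = 1.477/53.78 = 0.0275

0.0275


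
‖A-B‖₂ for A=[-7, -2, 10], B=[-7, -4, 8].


d = √((-7+ 7)² + (-2+ 4)² + (10-8)²)
  = √(0 + 4 + 4)
  = √8 = 2.8284

2.8284
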